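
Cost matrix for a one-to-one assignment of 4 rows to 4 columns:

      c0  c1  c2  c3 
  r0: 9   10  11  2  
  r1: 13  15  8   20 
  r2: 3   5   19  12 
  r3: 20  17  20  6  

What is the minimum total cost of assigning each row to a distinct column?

Minimum assignment cost: 27

optimal assignment: row0→col1 (cost 10), row1→col2 (cost 8), row2→col0 (cost 3), row3→col3 (cost 6)
total = 10 + 8 + 3 + 6 = 27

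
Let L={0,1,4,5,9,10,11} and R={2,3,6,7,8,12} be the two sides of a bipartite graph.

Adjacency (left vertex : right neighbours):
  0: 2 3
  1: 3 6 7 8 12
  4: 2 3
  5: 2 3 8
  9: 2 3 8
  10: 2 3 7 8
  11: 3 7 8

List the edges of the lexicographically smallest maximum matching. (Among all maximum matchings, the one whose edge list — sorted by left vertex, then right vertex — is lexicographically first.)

Lex-smallest maximum matching: {(0,2), (1,6), (4,3), (5,8), (10,7)}

|M| = 5 (so the lex-smallest maximum matching has 5 edges)
process left vertices in ascending order; for each, take the smallest-labelled available neighbour that still permits 5 edges overall, or leave it unmatched if none does
lex-smallest matching: {0-2, 1-6, 4-3, 5-8, 10-7}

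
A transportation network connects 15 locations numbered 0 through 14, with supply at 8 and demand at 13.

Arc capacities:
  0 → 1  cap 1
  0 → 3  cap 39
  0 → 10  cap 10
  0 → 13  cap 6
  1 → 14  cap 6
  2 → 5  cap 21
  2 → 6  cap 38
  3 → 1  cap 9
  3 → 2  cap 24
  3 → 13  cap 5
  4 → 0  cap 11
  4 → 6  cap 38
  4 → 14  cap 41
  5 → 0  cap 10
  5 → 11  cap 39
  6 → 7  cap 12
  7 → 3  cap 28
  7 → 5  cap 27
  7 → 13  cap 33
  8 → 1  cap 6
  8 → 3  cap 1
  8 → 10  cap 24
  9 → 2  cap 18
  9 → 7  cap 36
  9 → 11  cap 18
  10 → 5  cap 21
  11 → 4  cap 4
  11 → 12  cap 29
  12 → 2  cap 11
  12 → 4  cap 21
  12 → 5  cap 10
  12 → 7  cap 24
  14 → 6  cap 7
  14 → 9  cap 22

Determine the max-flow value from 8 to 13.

Maximum flow value: 28

augment #1: 8→3→13 bottleneck 1, total now 1
augment #2: 8→10→5→0→13 bottleneck 6, total now 7
augment #3: 8→1→14→6→7→13 bottleneck 6, total now 13
augment #4: 8→10→5→0→3→13 bottleneck 4, total now 17
augment #5: 8→10→5→11→12→7→13 bottleneck 11, total now 28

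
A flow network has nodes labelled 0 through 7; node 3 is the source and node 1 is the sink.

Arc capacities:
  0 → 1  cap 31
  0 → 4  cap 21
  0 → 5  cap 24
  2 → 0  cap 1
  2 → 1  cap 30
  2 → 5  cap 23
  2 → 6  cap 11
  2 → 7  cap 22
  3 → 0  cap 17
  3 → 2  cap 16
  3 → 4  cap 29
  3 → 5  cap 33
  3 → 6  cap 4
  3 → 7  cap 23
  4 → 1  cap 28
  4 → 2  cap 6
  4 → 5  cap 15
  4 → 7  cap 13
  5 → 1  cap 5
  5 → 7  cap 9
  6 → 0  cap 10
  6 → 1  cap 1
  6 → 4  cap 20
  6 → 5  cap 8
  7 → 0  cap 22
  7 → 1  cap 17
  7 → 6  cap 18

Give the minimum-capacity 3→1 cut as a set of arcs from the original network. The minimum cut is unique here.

augment #1: 3→0→1 push 17
augment #2: 3→2→1 push 16
augment #3: 3→4→1 push 28
augment #4: 3→5→1 push 5
augment #5: 3→6→1 push 1
augment #6: 3→7→1 push 17
augment #7: 3→4→2→1 push 1
augment #8: 3→6→0→1 push 3
augment #9: 3→7→0→1 push 6
augment #10: 3→5→7→0→1 push 5
augment #11: 3→5→7→0→4→2→1 push 4
max flow = 103; residual-reachable set from 3 gives S-side
cut edges (S→T): {(3,0), (3,2), (3,4), (3,6), (3,7), (5,1), (5,7)} total cap 103

Min-cut arcs: {(3,0), (3,2), (3,4), (3,6), (3,7), (5,1), (5,7)} (total capacity 103)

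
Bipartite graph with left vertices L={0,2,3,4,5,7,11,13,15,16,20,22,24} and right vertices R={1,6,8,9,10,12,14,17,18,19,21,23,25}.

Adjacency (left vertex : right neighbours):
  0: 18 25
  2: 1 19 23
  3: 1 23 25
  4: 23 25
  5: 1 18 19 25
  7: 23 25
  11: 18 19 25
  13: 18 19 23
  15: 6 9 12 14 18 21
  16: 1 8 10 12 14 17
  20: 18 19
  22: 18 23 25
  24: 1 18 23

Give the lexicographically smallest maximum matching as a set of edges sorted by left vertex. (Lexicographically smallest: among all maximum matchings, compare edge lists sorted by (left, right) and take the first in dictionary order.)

Lex-smallest maximum matching: {(0,18), (2,1), (3,23), (4,25), (5,19), (15,6), (16,8)}

|M| = 7 (so the lex-smallest maximum matching has 7 edges)
process left vertices in ascending order; for each, take the smallest-labelled available neighbour that still permits 7 edges overall, or leave it unmatched if none does
lex-smallest matching: {0-18, 2-1, 3-23, 4-25, 5-19, 15-6, 16-8}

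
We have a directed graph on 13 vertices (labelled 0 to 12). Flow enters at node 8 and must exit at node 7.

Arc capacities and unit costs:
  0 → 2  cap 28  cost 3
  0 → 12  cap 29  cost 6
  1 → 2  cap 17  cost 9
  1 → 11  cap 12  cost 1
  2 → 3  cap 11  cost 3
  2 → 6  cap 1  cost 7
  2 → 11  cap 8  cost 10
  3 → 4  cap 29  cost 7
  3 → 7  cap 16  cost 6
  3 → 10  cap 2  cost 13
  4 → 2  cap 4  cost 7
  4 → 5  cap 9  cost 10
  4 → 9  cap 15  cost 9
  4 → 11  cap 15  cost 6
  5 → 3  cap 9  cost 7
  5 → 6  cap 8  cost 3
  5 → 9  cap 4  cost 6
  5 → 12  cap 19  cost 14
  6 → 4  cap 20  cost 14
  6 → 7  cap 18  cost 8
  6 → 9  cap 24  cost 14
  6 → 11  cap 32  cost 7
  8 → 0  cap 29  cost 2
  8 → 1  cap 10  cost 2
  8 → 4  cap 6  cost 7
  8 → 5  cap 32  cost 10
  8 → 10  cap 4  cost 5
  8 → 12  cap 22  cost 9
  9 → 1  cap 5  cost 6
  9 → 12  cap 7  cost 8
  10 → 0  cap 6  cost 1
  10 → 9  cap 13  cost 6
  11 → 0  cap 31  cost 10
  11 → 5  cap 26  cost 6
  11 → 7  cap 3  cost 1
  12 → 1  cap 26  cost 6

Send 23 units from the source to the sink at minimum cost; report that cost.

Minimum cost for 23 units: 347

shortest-cost path #1: 8→1→11→7 push 3 @ unit cost 4 (adds 12)
shortest-cost path #2: 8→0→2→3→7 push 11 @ unit cost 14 (adds 154)
shortest-cost path #3: 8→0→2→6→7 push 1 @ unit cost 20 (adds 20)
shortest-cost path #4: 8→1→11→5→6→7 push 7 @ unit cost 20 (adds 140)
shortest-cost path #5: 8→5→6→7 push 1 @ unit cost 21 (adds 21)
total cost = 347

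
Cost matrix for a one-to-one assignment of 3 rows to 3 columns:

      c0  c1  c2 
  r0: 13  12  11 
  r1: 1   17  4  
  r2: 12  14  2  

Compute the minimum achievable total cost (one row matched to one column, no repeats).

Minimum assignment cost: 15

optimal assignment: row0→col1 (cost 12), row1→col0 (cost 1), row2→col2 (cost 2)
total = 12 + 1 + 2 = 15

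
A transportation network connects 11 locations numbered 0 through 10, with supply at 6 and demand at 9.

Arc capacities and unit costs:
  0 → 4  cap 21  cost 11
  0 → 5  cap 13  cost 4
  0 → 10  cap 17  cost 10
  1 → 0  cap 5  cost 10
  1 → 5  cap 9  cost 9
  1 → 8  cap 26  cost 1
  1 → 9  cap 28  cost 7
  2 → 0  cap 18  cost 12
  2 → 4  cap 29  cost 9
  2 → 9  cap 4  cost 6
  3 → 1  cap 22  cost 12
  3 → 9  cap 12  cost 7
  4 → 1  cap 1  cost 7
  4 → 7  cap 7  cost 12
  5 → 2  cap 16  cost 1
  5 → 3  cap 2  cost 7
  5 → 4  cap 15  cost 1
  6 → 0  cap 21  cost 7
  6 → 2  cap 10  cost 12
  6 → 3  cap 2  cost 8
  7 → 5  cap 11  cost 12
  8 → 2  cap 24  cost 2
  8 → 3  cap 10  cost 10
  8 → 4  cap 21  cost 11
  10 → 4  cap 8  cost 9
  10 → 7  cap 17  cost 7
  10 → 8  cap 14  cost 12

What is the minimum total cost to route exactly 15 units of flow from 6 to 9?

Minimum cost for 15 units: 454

shortest-cost path #1: 6→3→9 push 2 @ unit cost 15 (adds 30)
shortest-cost path #2: 6→2→9 push 4 @ unit cost 18 (adds 72)
shortest-cost path #3: 6→0→5→3→9 push 2 @ unit cost 25 (adds 50)
shortest-cost path #4: 6→0→5→4→1→9 push 1 @ unit cost 26 (adds 26)
shortest-cost path #5: 6→0→10→8→3→9 push 6 @ unit cost 46 (adds 276)
total cost = 454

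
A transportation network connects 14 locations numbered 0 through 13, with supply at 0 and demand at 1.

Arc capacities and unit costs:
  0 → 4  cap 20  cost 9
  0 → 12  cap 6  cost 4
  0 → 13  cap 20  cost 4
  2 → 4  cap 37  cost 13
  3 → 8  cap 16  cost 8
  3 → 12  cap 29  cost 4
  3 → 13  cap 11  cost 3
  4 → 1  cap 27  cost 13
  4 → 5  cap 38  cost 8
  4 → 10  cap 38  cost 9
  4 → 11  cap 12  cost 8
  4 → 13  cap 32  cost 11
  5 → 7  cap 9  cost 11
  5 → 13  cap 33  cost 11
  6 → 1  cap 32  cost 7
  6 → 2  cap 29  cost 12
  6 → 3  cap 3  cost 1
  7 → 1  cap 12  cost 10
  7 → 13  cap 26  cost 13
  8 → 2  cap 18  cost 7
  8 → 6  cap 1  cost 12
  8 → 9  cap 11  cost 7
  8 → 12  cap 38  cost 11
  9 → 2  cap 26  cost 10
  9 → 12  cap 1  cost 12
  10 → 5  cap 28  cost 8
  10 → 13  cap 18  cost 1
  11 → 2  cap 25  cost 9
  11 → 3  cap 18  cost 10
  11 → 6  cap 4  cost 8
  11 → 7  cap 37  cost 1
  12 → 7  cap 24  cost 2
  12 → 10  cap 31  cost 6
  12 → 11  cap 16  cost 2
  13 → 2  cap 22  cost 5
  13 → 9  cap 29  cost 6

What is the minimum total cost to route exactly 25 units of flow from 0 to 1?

shortest-cost path #1: 0→12→7→1 push 6 @ unit cost 16 (adds 96)
shortest-cost path #2: 0→4→1 push 19 @ unit cost 22 (adds 418)
total cost = 514

Minimum cost for 25 units: 514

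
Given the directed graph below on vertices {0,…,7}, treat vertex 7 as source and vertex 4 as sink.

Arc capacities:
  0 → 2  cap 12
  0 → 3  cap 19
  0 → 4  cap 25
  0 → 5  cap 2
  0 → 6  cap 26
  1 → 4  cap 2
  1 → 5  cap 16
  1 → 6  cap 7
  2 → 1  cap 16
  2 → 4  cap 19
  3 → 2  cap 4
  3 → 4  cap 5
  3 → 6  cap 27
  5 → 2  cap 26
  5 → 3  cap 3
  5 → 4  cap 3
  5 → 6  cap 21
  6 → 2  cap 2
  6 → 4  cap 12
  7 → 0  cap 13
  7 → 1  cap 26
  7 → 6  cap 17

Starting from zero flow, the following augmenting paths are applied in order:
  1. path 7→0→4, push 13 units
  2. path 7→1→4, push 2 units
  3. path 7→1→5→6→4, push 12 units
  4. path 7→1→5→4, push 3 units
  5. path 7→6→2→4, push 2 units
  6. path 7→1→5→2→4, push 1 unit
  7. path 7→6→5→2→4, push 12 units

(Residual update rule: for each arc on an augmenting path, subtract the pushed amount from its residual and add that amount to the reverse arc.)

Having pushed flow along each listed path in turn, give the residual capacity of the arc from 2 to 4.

Residual capacity of (2,4): 4

after path 1 (7→0→4, push 13): res(2,4)=19
after path 2 (7→1→4, push 2): res(2,4)=19
after path 3 (7→1→5→6→4, push 12): res(2,4)=19
after path 4 (7→1→5→4, push 3): res(2,4)=19
after path 5 (7→6→2→4, push 2): res(2,4)=17
after path 6 (7→1→5→2→4, push 1): res(2,4)=16
after path 7 (7→6→5→2→4, push 12): res(2,4)=4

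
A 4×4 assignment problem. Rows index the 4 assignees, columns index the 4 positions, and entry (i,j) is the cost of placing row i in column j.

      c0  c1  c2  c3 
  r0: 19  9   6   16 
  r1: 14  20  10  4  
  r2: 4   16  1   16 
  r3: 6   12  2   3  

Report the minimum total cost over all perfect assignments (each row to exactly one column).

Minimum assignment cost: 19

optimal assignment: row0→col1 (cost 9), row1→col3 (cost 4), row2→col0 (cost 4), row3→col2 (cost 2)
total = 9 + 4 + 4 + 2 = 19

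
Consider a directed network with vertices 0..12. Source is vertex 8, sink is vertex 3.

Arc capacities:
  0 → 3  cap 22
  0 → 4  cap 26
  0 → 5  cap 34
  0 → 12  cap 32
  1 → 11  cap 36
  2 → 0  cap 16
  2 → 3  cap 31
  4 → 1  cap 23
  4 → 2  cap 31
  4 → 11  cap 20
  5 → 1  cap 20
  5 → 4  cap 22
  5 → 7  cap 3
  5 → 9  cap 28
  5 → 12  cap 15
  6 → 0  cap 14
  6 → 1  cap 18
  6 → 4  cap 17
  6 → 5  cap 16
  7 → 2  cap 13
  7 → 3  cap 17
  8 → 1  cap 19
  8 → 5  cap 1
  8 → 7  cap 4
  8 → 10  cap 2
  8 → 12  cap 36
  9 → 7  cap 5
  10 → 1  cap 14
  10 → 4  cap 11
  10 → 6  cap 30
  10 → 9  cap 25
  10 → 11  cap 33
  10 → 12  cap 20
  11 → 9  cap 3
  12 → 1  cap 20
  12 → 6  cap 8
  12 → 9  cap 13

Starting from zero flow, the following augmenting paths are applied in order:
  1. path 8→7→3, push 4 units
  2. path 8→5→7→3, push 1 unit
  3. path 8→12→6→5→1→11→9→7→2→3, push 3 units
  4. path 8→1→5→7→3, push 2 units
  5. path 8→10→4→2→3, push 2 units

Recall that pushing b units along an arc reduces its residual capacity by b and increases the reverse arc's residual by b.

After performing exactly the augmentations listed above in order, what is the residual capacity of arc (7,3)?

Residual capacity of (7,3): 10

after path 1 (8→7→3, push 4): res(7,3)=13
after path 2 (8→5→7→3, push 1): res(7,3)=12
after path 3 (8→12→6→5→1→11→9→7→2→3, push 3): res(7,3)=12
after path 4 (8→1→5→7→3, push 2): res(7,3)=10
after path 5 (8→10→4→2→3, push 2): res(7,3)=10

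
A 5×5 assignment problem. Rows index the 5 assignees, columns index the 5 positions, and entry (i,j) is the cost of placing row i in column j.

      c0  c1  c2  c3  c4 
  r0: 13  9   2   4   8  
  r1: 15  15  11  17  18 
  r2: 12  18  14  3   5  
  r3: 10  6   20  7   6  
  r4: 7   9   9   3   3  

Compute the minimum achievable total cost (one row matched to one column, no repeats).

Minimum assignment cost: 29

optimal assignment: row0→col2 (cost 2), row1→col0 (cost 15), row2→col3 (cost 3), row3→col1 (cost 6), row4→col4 (cost 3)
total = 2 + 15 + 3 + 6 + 3 = 29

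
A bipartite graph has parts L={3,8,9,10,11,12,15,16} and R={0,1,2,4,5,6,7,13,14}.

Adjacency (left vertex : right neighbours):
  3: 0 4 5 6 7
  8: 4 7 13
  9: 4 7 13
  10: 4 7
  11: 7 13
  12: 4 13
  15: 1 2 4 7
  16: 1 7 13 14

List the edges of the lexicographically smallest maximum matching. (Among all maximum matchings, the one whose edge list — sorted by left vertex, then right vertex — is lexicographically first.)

Lex-smallest maximum matching: {(3,0), (8,4), (9,7), (11,13), (15,1), (16,14)}

|M| = 6 (so the lex-smallest maximum matching has 6 edges)
process left vertices in ascending order; for each, take the smallest-labelled available neighbour that still permits 6 edges overall, or leave it unmatched if none does
lex-smallest matching: {3-0, 8-4, 9-7, 11-13, 15-1, 16-14}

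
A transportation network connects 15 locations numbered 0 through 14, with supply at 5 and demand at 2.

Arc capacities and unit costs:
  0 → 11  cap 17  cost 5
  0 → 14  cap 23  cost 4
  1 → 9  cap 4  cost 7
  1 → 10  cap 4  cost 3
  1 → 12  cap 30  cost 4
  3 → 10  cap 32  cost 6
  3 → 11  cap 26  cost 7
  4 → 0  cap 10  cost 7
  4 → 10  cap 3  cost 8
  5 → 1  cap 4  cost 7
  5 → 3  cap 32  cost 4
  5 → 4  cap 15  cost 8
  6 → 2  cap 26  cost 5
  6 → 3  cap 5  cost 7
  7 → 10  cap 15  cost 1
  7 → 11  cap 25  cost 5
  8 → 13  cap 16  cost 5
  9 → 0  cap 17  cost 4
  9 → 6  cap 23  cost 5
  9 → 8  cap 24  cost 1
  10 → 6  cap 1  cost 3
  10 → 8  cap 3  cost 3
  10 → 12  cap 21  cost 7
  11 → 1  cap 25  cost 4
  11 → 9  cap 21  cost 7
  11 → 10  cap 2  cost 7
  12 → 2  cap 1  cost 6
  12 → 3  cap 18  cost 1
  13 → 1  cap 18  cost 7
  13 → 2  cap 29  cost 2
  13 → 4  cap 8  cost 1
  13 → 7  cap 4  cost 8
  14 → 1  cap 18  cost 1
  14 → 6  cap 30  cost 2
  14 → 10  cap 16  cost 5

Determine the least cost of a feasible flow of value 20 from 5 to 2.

Minimum cost for 20 units: 473

shortest-cost path #1: 5→1→12→2 push 1 @ unit cost 17 (adds 17)
shortest-cost path #2: 5→1→10→6→2 push 1 @ unit cost 18 (adds 18)
shortest-cost path #3: 5→1→10→8→13→2 push 2 @ unit cost 20 (adds 40)
shortest-cost path #4: 5→3→10→8→13→2 push 1 @ unit cost 20 (adds 20)
shortest-cost path #5: 5→3→10→1→9→8→13→2 push 3 @ unit cost 22 (adds 66)
shortest-cost path #6: 5→4→0→14→6→2 push 10 @ unit cost 26 (adds 260)
shortest-cost path #7: 5→3→11→9→8→13→2 push 2 @ unit cost 26 (adds 52)
total cost = 473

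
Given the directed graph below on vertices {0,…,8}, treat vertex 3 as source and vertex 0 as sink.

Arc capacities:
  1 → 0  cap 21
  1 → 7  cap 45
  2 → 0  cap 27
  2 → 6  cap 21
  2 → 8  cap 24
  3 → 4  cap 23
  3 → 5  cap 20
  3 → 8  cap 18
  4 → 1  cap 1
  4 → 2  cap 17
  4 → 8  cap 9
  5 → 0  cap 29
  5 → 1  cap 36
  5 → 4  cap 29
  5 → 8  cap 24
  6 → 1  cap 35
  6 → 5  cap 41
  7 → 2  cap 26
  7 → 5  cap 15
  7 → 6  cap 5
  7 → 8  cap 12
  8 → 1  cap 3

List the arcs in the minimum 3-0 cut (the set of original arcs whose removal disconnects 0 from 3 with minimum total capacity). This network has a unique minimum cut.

augment #1: 3→5→0 push 20
augment #2: 3→4→1→0 push 1
augment #3: 3→4→2→0 push 17
augment #4: 3→8→1→0 push 3
max flow = 41; residual-reachable set from 3 gives S-side
cut edges (S→T): {(3,5), (4,1), (4,2), (8,1)} total cap 41

Min-cut arcs: {(3,5), (4,1), (4,2), (8,1)} (total capacity 41)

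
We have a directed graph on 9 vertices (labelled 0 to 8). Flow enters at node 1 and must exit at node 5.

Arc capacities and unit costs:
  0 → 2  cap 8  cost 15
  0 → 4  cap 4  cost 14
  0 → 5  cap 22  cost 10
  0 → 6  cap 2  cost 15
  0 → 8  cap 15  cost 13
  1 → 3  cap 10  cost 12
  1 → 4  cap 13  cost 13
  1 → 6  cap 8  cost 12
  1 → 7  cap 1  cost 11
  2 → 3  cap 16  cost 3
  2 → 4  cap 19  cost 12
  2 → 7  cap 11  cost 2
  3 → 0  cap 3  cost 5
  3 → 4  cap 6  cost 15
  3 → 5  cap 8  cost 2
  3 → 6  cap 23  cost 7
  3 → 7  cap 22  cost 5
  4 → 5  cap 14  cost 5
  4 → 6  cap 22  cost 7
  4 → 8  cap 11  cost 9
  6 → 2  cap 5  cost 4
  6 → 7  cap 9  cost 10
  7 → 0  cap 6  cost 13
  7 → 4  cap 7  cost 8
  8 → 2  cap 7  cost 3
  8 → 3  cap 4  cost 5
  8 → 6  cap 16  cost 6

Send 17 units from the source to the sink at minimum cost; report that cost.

shortest-cost path #1: 1→3→5 push 8 @ unit cost 14 (adds 112)
shortest-cost path #2: 1→4→5 push 9 @ unit cost 18 (adds 162)
total cost = 274

Minimum cost for 17 units: 274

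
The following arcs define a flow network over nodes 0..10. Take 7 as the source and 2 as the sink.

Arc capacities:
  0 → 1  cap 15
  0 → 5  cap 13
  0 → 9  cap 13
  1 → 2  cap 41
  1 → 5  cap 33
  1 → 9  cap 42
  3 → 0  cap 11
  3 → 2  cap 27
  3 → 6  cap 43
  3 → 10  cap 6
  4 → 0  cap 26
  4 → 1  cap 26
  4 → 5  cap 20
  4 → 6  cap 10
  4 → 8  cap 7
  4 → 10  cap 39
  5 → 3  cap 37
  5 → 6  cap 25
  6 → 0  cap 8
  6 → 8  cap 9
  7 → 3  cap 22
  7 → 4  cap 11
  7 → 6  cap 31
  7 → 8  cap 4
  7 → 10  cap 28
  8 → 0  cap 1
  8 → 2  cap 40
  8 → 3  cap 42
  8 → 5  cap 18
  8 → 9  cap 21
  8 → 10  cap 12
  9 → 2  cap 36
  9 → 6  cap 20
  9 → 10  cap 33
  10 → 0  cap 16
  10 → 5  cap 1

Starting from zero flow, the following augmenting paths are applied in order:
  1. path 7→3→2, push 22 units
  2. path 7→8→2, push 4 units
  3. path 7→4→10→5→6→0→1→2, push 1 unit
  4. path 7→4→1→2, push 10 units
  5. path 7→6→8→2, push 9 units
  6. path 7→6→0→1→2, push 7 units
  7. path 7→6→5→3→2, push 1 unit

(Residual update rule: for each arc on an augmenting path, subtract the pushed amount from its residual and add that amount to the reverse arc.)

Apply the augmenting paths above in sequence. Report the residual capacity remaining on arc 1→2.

after path 1 (7→3→2, push 22): res(1,2)=41
after path 2 (7→8→2, push 4): res(1,2)=41
after path 3 (7→4→10→5→6→0→1→2, push 1): res(1,2)=40
after path 4 (7→4→1→2, push 10): res(1,2)=30
after path 5 (7→6→8→2, push 9): res(1,2)=30
after path 6 (7→6→0→1→2, push 7): res(1,2)=23
after path 7 (7→6→5→3→2, push 1): res(1,2)=23

Residual capacity of (1,2): 23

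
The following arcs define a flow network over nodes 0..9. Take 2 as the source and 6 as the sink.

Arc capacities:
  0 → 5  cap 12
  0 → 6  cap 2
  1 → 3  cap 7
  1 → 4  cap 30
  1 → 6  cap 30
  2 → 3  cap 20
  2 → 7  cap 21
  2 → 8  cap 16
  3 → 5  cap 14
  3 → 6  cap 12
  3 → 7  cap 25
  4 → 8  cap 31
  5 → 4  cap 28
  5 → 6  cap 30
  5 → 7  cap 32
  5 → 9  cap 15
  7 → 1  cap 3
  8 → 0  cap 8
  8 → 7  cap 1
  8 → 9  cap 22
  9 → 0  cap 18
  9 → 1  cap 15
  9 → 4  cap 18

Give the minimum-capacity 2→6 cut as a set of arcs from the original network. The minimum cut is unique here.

Min-cut arcs: {(2,3), (2,8), (7,1)} (total capacity 39)

augment #1: 2→3→6 push 12
augment #2: 2→3→5→6 push 8
augment #3: 2→7→1→6 push 3
augment #4: 2→8→0→6 push 2
augment #5: 2→8→0→5→6 push 6
augment #6: 2→8→9→1→6 push 8
max flow = 39; residual-reachable set from 2 gives S-side
cut edges (S→T): {(2,3), (2,8), (7,1)} total cap 39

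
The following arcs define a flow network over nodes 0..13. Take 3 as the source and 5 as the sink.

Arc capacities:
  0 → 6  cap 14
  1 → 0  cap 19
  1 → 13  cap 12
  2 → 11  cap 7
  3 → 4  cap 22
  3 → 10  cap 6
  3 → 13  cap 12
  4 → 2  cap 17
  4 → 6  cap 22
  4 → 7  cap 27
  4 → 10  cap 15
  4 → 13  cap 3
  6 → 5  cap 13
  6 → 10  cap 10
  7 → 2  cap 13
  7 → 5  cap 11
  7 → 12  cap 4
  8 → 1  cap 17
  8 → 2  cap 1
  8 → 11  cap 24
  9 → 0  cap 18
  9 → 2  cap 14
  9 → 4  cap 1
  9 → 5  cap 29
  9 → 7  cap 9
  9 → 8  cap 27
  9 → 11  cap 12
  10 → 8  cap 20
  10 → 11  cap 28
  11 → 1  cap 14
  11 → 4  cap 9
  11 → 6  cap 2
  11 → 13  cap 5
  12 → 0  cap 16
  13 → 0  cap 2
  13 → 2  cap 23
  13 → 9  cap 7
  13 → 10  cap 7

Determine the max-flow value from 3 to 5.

augment #1: 3→4→6→5 bottleneck 13, total now 13
augment #2: 3→4→7→5 bottleneck 9, total now 22
augment #3: 3→13→9→5 bottleneck 7, total now 29
augment #4: 3→10→11→4→7→5 bottleneck 2, total now 31

Maximum flow value: 31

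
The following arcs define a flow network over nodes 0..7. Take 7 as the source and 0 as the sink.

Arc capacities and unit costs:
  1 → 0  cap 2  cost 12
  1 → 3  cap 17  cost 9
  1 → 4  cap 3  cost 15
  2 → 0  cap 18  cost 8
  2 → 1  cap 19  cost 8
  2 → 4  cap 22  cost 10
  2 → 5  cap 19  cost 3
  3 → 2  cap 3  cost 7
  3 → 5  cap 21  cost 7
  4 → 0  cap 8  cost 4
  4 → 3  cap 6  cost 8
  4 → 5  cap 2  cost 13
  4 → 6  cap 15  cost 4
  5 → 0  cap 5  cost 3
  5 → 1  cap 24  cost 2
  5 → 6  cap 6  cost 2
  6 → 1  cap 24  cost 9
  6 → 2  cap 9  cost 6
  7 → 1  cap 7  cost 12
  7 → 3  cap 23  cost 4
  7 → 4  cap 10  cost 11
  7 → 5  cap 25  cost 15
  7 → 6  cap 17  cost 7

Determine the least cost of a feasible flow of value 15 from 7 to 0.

Minimum cost for 15 units: 228

shortest-cost path #1: 7→3→5→0 push 5 @ unit cost 14 (adds 70)
shortest-cost path #2: 7→4→0 push 8 @ unit cost 15 (adds 120)
shortest-cost path #3: 7→3→2→0 push 2 @ unit cost 19 (adds 38)
total cost = 228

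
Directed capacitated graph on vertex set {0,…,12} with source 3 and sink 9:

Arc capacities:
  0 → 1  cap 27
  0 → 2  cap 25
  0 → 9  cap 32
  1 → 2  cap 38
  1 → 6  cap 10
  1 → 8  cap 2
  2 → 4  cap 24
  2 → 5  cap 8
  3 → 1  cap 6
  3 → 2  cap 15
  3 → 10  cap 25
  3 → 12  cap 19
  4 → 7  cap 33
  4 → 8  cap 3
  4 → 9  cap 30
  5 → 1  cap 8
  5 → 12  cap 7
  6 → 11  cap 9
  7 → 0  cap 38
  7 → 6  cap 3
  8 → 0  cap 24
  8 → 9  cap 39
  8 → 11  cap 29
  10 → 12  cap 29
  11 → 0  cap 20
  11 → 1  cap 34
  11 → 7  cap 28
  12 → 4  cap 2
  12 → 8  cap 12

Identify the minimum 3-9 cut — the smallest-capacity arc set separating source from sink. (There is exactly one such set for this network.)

Min-cut arcs: {(3,1), (3,2), (12,4), (12,8)} (total capacity 35)

augment #1: 3→1→8→9 push 2
augment #2: 3→2→4→9 push 15
augment #3: 3→12→4→9 push 2
augment #4: 3→12→8→9 push 12
augment #5: 3→1→2→4→9 push 4
max flow = 35; residual-reachable set from 3 gives S-side
cut edges (S→T): {(3,1), (3,2), (12,4), (12,8)} total cap 35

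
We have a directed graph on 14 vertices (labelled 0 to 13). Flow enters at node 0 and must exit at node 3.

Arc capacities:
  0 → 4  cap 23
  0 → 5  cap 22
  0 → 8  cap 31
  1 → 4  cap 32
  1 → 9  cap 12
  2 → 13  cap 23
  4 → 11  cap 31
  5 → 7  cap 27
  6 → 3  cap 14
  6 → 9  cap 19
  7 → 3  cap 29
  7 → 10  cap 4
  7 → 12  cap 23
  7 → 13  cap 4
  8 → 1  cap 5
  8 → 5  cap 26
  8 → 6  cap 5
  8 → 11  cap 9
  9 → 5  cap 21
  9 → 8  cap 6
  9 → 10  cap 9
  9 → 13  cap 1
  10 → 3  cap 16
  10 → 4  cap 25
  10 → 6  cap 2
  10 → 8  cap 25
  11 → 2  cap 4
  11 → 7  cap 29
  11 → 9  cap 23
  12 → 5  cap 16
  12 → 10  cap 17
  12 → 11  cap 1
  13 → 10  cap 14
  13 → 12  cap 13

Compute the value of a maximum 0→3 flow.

augment #1: 0→5→7→3 bottleneck 22, total now 22
augment #2: 0→8→6→3 bottleneck 5, total now 27
augment #3: 0→4→11→7→3 bottleneck 7, total now 34
augment #4: 0→4→11→7→10→3 bottleneck 4, total now 38
augment #5: 0→4→11→9→10→3 bottleneck 9, total now 47
augment #6: 0→4→11→2→13→10→3 bottleneck 3, total now 50
augment #7: 0→8→1→9→13→10→6→3 bottleneck 1, total now 51
augment #8: 0→8→5→7→12→10→6→3 bottleneck 1, total now 52

Maximum flow value: 52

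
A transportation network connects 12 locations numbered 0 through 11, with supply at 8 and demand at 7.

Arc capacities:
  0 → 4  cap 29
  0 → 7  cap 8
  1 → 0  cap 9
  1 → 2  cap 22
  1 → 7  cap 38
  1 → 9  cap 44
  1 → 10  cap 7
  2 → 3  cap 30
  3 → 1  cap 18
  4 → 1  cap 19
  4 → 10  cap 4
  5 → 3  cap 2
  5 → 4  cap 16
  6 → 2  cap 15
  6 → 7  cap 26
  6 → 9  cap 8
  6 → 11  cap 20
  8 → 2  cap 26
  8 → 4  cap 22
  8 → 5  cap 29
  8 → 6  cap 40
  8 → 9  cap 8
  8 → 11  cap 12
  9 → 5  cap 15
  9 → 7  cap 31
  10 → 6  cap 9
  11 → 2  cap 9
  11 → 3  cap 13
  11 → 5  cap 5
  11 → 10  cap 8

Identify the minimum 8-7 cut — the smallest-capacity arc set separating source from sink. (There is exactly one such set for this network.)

Min-cut arcs: {(3,1), (4,1), (6,7), (6,9), (8,9)} (total capacity 79)

augment #1: 8→6→7 push 26
augment #2: 8→9→7 push 8
augment #3: 8→4→1→7 push 19
augment #4: 8→6→9→7 push 8
augment #5: 8→2→3→1→7 push 18
max flow = 79; residual-reachable set from 8 gives S-side
cut edges (S→T): {(3,1), (4,1), (6,7), (6,9), (8,9)} total cap 79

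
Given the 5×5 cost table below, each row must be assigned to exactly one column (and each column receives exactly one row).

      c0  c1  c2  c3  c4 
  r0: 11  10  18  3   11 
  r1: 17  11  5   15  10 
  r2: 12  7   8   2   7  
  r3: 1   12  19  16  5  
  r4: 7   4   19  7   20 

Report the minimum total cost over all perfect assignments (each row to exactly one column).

optimal assignment: row0→col3 (cost 3), row1→col2 (cost 5), row2→col4 (cost 7), row3→col0 (cost 1), row4→col1 (cost 4)
total = 3 + 5 + 7 + 1 + 4 = 20

Minimum assignment cost: 20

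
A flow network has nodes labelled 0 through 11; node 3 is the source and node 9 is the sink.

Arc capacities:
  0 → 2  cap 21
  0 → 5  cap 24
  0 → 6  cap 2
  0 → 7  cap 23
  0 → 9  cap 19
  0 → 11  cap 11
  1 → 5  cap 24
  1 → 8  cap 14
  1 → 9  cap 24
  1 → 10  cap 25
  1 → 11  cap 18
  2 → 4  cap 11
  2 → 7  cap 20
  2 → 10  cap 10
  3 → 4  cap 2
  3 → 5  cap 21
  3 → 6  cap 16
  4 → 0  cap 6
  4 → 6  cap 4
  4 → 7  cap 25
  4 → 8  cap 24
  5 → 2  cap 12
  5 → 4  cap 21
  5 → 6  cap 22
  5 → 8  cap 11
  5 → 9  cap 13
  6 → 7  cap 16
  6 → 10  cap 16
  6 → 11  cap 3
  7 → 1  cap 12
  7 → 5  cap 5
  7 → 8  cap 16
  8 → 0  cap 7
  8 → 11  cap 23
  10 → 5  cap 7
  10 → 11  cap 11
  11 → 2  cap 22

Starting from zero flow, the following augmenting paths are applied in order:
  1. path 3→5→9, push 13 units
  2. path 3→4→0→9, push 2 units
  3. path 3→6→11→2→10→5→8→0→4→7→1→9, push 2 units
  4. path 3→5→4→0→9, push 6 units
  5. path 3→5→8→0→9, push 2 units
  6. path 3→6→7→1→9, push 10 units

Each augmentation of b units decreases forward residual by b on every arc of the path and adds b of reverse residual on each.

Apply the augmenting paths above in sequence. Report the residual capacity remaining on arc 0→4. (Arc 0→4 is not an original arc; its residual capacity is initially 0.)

after path 1 (3→5→9, push 13): res(0,4)=0
after path 2 (3→4→0→9, push 2): res(0,4)=2
after path 3 (3→6→11→2→10→5→8→0→4→7→1→9, push 2): res(0,4)=0
after path 4 (3→5→4→0→9, push 6): res(0,4)=6
after path 5 (3→5→8→0→9, push 2): res(0,4)=6
after path 6 (3→6→7→1→9, push 10): res(0,4)=6

Residual capacity of (0,4): 6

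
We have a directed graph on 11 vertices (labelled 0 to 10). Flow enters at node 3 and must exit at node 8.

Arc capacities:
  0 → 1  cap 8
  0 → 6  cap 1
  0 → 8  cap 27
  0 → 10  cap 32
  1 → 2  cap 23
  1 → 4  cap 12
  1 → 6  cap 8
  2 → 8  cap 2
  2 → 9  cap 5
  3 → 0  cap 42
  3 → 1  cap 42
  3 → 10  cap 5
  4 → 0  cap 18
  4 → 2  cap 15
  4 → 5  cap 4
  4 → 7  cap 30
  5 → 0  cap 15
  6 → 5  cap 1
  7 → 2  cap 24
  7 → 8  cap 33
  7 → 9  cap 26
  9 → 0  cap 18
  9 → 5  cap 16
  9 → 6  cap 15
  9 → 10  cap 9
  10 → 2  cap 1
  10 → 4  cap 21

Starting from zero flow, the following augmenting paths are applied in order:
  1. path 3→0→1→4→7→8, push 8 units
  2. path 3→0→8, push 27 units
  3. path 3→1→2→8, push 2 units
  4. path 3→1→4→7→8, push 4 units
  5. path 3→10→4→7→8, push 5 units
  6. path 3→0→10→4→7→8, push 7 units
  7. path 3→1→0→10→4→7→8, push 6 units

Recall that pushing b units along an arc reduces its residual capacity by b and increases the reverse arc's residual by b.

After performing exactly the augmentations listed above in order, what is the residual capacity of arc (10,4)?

Residual capacity of (10,4): 3

after path 1 (3→0→1→4→7→8, push 8): res(10,4)=21
after path 2 (3→0→8, push 27): res(10,4)=21
after path 3 (3→1→2→8, push 2): res(10,4)=21
after path 4 (3→1→4→7→8, push 4): res(10,4)=21
after path 5 (3→10→4→7→8, push 5): res(10,4)=16
after path 6 (3→0→10→4→7→8, push 7): res(10,4)=9
after path 7 (3→1→0→10→4→7→8, push 6): res(10,4)=3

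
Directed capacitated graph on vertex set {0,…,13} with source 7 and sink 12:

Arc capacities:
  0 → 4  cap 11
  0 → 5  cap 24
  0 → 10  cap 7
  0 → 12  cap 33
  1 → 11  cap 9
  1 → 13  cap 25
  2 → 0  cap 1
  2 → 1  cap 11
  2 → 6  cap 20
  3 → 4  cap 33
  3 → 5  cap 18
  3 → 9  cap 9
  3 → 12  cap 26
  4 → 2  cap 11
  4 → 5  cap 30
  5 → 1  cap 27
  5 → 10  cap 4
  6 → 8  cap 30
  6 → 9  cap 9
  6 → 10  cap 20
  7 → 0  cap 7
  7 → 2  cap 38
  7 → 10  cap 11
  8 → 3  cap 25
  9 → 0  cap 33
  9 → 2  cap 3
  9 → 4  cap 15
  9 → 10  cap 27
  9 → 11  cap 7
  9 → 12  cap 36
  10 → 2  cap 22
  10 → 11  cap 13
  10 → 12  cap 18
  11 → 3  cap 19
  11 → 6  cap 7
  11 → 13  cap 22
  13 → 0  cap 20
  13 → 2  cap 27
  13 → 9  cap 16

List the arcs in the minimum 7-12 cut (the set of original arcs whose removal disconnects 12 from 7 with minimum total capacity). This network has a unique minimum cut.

Min-cut arcs: {(2,0), (2,1), (2,6), (7,0), (7,10)} (total capacity 50)

augment #1: 7→0→12 push 7
augment #2: 7→10→12 push 11
augment #3: 7→2→0→12 push 1
augment #4: 7→2→6→9→12 push 9
augment #5: 7→2→6→10→12 push 7
augment #6: 7→2→1→11→3→12 push 9
augment #7: 7→2→1→13→0→12 push 2
augment #8: 7→2→6→8→3→12 push 4
max flow = 50; residual-reachable set from 7 gives S-side
cut edges (S→T): {(2,0), (2,1), (2,6), (7,0), (7,10)} total cap 50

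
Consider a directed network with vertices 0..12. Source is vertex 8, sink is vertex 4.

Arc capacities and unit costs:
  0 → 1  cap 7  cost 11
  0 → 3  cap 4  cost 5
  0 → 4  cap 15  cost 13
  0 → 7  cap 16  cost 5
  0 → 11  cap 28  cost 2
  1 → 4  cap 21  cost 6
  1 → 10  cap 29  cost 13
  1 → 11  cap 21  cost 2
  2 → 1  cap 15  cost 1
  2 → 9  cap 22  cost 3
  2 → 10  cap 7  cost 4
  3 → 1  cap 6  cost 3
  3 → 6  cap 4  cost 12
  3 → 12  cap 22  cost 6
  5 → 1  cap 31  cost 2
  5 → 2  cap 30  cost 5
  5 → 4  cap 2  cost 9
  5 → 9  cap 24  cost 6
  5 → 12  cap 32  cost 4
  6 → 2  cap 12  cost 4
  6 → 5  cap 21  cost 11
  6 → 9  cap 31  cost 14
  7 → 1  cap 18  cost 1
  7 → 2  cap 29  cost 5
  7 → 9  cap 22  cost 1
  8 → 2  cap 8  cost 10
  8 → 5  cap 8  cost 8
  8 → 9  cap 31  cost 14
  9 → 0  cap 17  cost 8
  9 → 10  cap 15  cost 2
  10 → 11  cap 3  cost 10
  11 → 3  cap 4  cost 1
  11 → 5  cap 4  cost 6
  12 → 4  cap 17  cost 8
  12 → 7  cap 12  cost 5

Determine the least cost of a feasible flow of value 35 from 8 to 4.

Minimum cost for 35 units: 928

shortest-cost path #1: 8→5→1→4 push 8 @ unit cost 16 (adds 128)
shortest-cost path #2: 8→2→1→4 push 8 @ unit cost 17 (adds 136)
shortest-cost path #3: 8→9→0→7→1→4 push 5 @ unit cost 34 (adds 170)
shortest-cost path #4: 8→9→0→4 push 12 @ unit cost 35 (adds 420)
shortest-cost path #5: 8→9→10→11→3→1→5→4 push 2 @ unit cost 37 (adds 74)
total cost = 928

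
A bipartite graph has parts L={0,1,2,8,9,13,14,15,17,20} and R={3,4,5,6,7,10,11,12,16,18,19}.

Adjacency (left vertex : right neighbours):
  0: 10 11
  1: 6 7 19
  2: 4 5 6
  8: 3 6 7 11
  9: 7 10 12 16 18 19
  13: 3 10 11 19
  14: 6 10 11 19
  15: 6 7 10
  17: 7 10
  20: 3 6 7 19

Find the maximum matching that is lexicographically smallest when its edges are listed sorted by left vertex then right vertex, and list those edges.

|M| = 8 (so the lex-smallest maximum matching has 8 edges)
process left vertices in ascending order; for each, take the smallest-labelled available neighbour that still permits 8 edges overall, or leave it unmatched if none does
lex-smallest matching: {0-10, 1-6, 2-4, 8-3, 9-12, 13-11, 14-19, 15-7}

Lex-smallest maximum matching: {(0,10), (1,6), (2,4), (8,3), (9,12), (13,11), (14,19), (15,7)}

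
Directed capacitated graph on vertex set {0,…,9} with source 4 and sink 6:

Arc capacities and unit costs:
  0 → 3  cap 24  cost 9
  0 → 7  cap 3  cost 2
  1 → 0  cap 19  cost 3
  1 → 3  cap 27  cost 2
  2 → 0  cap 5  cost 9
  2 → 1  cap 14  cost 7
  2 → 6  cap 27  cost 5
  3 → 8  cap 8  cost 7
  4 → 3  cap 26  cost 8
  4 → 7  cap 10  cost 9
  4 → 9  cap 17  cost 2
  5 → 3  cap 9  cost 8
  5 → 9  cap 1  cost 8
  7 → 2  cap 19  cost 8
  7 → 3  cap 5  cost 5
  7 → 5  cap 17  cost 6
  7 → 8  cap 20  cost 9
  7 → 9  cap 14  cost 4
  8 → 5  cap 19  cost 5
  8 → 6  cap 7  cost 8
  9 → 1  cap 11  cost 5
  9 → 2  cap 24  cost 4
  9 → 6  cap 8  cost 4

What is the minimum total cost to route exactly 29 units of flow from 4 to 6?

Minimum cost for 29 units: 413

shortest-cost path #1: 4→9→6 push 8 @ unit cost 6 (adds 48)
shortest-cost path #2: 4→9→2→6 push 9 @ unit cost 11 (adds 99)
shortest-cost path #3: 4→7→2→6 push 10 @ unit cost 22 (adds 220)
shortest-cost path #4: 4→3→8→6 push 2 @ unit cost 23 (adds 46)
total cost = 413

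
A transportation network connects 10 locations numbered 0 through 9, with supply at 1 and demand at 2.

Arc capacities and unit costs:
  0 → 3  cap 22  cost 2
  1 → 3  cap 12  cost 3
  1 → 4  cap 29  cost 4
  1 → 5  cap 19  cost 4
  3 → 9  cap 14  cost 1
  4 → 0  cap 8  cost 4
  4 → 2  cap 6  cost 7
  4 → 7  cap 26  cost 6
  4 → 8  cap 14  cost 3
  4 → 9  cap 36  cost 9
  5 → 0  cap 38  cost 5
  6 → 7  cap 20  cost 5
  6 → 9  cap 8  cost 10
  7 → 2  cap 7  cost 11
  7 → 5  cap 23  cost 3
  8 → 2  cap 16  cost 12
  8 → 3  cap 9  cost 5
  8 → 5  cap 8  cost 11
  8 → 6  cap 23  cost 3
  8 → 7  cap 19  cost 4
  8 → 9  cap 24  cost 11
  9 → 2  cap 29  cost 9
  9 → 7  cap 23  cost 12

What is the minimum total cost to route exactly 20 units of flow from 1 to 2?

shortest-cost path #1: 1→4→2 push 6 @ unit cost 11 (adds 66)
shortest-cost path #2: 1→3→9→2 push 12 @ unit cost 13 (adds 156)
shortest-cost path #3: 1→4→8→2 push 2 @ unit cost 19 (adds 38)
total cost = 260

Minimum cost for 20 units: 260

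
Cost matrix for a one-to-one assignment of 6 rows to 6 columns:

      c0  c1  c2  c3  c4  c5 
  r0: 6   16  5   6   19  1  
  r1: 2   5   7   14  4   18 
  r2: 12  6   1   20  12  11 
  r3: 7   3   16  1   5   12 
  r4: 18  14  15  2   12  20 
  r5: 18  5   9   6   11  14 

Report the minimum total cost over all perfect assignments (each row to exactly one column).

optimal assignment: row0→col5 (cost 1), row1→col0 (cost 2), row2→col2 (cost 1), row3→col4 (cost 5), row4→col3 (cost 2), row5→col1 (cost 5)
total = 1 + 2 + 1 + 5 + 2 + 5 = 16

Minimum assignment cost: 16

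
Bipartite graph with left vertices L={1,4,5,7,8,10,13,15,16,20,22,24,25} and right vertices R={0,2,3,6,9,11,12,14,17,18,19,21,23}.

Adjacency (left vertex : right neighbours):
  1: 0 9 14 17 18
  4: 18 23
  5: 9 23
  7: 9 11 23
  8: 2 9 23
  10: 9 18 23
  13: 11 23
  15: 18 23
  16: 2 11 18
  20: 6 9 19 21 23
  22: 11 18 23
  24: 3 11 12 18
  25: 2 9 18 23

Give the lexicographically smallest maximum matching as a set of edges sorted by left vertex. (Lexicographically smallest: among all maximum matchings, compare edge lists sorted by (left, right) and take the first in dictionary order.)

|M| = 8 (so the lex-smallest maximum matching has 8 edges)
process left vertices in ascending order; for each, take the smallest-labelled available neighbour that still permits 8 edges overall, or leave it unmatched if none does
lex-smallest matching: {1-0, 4-18, 5-9, 7-11, 8-2, 10-23, 20-6, 24-3}

Lex-smallest maximum matching: {(1,0), (4,18), (5,9), (7,11), (8,2), (10,23), (20,6), (24,3)}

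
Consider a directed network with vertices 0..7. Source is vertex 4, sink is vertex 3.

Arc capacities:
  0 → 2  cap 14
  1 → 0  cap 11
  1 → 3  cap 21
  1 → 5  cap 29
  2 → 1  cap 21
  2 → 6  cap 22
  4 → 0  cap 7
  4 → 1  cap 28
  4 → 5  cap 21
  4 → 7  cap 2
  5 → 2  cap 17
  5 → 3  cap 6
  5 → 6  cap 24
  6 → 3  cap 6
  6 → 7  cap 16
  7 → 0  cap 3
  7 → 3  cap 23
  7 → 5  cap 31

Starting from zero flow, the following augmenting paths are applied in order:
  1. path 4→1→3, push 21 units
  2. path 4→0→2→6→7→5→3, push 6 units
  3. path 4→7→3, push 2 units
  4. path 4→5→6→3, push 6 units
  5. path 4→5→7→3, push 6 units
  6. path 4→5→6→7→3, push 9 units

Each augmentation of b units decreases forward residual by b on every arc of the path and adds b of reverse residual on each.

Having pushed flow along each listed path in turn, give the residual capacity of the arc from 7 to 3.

after path 1 (4→1→3, push 21): res(7,3)=23
after path 2 (4→0→2→6→7→5→3, push 6): res(7,3)=23
after path 3 (4→7→3, push 2): res(7,3)=21
after path 4 (4→5→6→3, push 6): res(7,3)=21
after path 5 (4→5→7→3, push 6): res(7,3)=15
after path 6 (4→5→6→7→3, push 9): res(7,3)=6

Residual capacity of (7,3): 6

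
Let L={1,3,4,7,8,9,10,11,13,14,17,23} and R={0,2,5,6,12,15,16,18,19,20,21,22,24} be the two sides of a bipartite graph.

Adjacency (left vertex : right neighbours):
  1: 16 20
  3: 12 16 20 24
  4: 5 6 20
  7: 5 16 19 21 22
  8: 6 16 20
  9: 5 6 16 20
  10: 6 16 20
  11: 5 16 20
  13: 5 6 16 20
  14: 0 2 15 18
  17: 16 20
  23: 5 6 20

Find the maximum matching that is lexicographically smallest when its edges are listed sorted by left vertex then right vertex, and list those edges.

Lex-smallest maximum matching: {(1,16), (3,12), (4,5), (7,19), (8,6), (9,20), (14,0)}

|M| = 7 (so the lex-smallest maximum matching has 7 edges)
process left vertices in ascending order; for each, take the smallest-labelled available neighbour that still permits 7 edges overall, or leave it unmatched if none does
lex-smallest matching: {1-16, 3-12, 4-5, 7-19, 8-6, 9-20, 14-0}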